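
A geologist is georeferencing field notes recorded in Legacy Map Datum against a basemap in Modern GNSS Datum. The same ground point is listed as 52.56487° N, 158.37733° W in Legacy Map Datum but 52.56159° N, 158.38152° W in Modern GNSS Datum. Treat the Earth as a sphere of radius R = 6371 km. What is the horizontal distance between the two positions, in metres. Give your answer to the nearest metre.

Δφ = 52.56159° − 52.56487° = -0.00328°; Δλ = -158.38152° − -158.37733° = -0.00419°.
1° along a meridian = πR/180 = 111195 m.
ΔN = Δφ × 111195 = -364.7 m; ΔE = Δλ × 111195 × cos(52.56487°) = -0.00419 × 111195 × 0.607863 = -283.2 m.
Distance = √(ΔE² + ΔN²) = √((-283.2)² + (-364.7)²) = 461.8 m.

462 m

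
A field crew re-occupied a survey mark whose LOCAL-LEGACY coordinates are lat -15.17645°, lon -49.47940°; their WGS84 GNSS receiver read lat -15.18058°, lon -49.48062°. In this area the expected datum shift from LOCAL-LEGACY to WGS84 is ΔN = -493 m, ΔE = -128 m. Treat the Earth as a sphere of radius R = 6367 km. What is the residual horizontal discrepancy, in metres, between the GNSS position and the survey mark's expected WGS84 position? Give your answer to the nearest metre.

34 m

Observed coordinate differences: Δφ = -0.00413°, Δλ = -0.00122°.
Converting to metres (1° lat = 111125 m, cos φ = 0.965124): observed ΔN = -458.9 m, observed ΔE = -130.8 m.
Subtracting the expected shift leaves a residual of -458.9 − (-493) = 34.1 m north and -130.8 − (-128) = -2.8 m east.
Residual distance = √(34.1² + (-2.8)²) = 34.2 m.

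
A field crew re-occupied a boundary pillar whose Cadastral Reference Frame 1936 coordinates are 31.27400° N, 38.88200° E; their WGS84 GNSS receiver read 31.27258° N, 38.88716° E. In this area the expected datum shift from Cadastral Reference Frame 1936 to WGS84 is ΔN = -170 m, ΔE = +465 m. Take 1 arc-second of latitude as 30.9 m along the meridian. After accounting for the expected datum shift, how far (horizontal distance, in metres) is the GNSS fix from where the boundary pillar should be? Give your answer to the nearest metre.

Observed coordinate differences: Δφ = -0.00142°, Δλ = +0.00516°.
Converting to metres (1° lat = 111240 m, cos φ = 0.854694): observed ΔN = -158.0 m, observed ΔE = 490.6 m.
Subtracting the expected shift leaves a residual of -158.0 − (-170) = 12.0 m north and 490.6 − (465) = 25.6 m east.
Residual distance = √(12.0² + 25.6²) = 28.3 m.

28 m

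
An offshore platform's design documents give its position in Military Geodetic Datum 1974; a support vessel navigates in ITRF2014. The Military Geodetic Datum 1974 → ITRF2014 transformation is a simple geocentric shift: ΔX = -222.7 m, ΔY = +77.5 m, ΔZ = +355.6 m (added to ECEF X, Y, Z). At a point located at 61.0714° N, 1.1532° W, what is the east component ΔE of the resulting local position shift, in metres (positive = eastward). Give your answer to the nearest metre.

ΔE = 73 m

At φ = 61.0714°, λ = -1.1532°: sin φ = 0.875223, cos φ = 0.483719, sin λ = -0.020126, cos λ = 0.999797.
ΔE = −sin λ·ΔX + cos λ·ΔY = −(-0.020126)·(-222.7) + (0.999797)·(77.5) = 73.00 m.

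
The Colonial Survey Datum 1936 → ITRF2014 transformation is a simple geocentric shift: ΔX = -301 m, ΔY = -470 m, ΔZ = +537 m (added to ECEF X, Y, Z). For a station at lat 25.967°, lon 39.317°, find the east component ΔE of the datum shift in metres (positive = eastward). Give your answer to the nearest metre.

ΔE = -173 m

At φ = 25.967°, λ = 39.317°: sin φ = 0.437853, cos φ = 0.899046, sin λ = 0.633610, cos λ = 0.773652.
ΔE = −sin λ·ΔX + cos λ·ΔY = −(0.633610)·(-301) + (0.773652)·(-470) = -172.90 m.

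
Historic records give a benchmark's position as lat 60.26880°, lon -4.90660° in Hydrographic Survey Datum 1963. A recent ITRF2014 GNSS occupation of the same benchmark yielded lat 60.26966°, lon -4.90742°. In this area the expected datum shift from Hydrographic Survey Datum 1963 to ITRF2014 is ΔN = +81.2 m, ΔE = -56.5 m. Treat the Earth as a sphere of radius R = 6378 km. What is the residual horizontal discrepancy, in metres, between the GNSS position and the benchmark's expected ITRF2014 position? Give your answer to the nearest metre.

Observed coordinate differences: Δφ = +0.00086°, Δλ = -0.00082°.
Converting to metres (1° lat = 111317 m, cos φ = 0.495932): observed ΔN = 95.7 m, observed ΔE = -45.3 m.
Subtracting the expected shift leaves a residual of 95.7 − (81.2) = 14.5 m north and -45.3 − (-56.5) = 11.2 m east.
Residual distance = √(14.5² + 11.2²) = 18.4 m.

18 m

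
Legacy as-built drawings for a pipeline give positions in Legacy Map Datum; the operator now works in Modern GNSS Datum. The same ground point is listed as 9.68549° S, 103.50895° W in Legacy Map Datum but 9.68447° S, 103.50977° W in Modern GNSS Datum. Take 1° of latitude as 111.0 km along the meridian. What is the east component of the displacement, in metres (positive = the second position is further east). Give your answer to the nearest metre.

Δφ = -9.68447° − -9.68549° = +0.00102°; Δλ = -103.50977° − -103.50895° = -0.00082°.
ΔN = Δφ × 111000 = 113.2 m; ΔE = Δλ × 111000 × cos(-9.68549°) = -0.00082 × 111000 × 0.985746 = -89.7 m.

ΔE = -90 m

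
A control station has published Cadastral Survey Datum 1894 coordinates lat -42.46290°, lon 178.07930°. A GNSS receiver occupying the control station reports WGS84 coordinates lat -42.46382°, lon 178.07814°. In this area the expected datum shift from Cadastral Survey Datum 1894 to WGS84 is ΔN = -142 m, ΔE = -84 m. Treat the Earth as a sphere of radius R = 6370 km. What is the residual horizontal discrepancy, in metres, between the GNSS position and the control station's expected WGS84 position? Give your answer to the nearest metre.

Observed coordinate differences: Δφ = -0.00092°, Δλ = -0.00116°.
Converting to metres (1° lat = 111177 m, cos φ = 0.737715): observed ΔN = -102.3 m, observed ΔE = -95.1 m.
Subtracting the expected shift leaves a residual of -102.3 − (-142) = 39.7 m north and -95.1 − (-84) = -11.1 m east.
Residual distance = √(39.7² + (-11.1)²) = 41.2 m.

41 m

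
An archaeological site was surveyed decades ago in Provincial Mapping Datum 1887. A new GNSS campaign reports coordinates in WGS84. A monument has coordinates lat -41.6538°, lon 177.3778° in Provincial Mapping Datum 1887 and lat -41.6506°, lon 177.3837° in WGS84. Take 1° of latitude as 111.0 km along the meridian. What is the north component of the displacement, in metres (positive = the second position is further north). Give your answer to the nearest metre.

ΔN = 355 m

Δφ = -41.6506° − -41.6538° = +0.0032°; Δλ = 177.3837° − 177.3778° = +0.0059°.
ΔN = Δφ × 111000 = 355.2 m; ΔE = Δλ × 111000 × cos(-41.6538°) = +0.0059 × 111000 × 0.747174 = 489.3 m.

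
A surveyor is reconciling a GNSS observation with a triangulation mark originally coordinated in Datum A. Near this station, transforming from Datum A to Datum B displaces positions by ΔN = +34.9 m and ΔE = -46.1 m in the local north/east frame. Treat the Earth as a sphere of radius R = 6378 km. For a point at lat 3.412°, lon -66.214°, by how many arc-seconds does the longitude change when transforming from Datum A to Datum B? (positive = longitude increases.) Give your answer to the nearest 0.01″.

Δλ = -1.49″

At latitude 3.412°, cos φ = 0.998227.
One radian of longitude at latitude φ spans R cos φ, so Δλ = ΔE / (R cos φ) = -46.1 / (6378000 × 0.998227) = -7.2408e-06 rad = -1.494″.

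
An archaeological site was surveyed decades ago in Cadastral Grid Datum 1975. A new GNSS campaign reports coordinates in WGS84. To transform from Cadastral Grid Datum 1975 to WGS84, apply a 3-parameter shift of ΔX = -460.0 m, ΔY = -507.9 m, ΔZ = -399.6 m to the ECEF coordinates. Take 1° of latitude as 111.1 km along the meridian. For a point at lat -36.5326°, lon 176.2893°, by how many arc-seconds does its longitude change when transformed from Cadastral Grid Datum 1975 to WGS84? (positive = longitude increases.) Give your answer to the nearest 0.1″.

Δλ = 21.6″

sin φ = -0.595280, cos φ = 0.803518, sin λ = 0.064719, cos λ = -0.997904.
East component: ΔE = −sin λ·ΔX + cos λ·ΔY = −(0.064719)(-460.0) + (-0.997904)(-507.9) = 536.61 m.
1° of latitude spans 111100 m; at latitude φ, 1° of longitude spans that × cos φ = 89270.9 m, so Δλ = 536.61 / 89270.9 × 3600 = 21.640″.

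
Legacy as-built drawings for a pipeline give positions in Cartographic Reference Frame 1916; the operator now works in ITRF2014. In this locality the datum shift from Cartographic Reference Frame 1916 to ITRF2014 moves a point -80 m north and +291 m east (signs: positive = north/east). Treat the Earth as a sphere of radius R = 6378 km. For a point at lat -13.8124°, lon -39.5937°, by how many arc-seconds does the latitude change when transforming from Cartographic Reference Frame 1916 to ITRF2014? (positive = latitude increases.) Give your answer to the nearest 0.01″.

Δφ = -2.59″

On a sphere of radius R, 1 rad of latitude = R, so Δφ = ΔN / R = -80.0 / 6378000 = -1.2543e-05 rad = -2.587″.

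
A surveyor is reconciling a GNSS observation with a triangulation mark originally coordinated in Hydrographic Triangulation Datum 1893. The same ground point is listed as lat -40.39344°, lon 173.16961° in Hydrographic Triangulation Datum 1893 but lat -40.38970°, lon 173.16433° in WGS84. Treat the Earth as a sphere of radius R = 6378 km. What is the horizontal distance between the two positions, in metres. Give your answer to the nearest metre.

Δφ = -40.38970° − -40.39344° = +0.00374°; Δλ = 173.16433° − 173.16961° = -0.00528°.
1° along a meridian = πR/180 = 111317 m.
ΔN = Δφ × 111317 = 416.3 m; ΔE = Δλ × 111317 × cos(-40.39344°) = -0.00528 × 111317 × 0.761613 = -447.6 m.
Distance = √(ΔE² + ΔN²) = √((-447.6)² + 416.3²) = 611.3 m.

611 m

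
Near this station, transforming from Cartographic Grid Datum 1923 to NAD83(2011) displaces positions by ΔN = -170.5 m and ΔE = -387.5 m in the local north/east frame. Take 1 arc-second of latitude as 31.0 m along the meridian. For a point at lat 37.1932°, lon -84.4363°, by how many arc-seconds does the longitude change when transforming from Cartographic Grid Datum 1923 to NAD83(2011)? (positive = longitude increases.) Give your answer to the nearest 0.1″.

Δλ = -15.7″

At latitude 37.1932°, cos φ = 0.796602.
1″ of longitude at this latitude = 31.00 × cos φ = 24.6947 m, so Δλ = -387.5 / 24.6947 = -15.692″.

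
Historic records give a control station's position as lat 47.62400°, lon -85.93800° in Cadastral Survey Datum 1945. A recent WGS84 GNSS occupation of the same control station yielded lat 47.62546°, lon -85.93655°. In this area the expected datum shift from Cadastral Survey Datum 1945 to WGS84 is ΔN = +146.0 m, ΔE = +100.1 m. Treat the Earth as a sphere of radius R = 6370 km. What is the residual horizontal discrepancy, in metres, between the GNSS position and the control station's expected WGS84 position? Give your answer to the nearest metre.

Observed coordinate differences: Δφ = +0.00146°, Δλ = +0.00145°.
Converting to metres (1° lat = 111177 m, cos φ = 0.673993): observed ΔN = 162.3 m, observed ΔE = 108.7 m.
Subtracting the expected shift leaves a residual of 162.3 − (146.0) = 16.3 m north and 108.7 − (100.1) = 8.6 m east.
Residual distance = √(16.3² + 8.6²) = 18.4 m.

18 m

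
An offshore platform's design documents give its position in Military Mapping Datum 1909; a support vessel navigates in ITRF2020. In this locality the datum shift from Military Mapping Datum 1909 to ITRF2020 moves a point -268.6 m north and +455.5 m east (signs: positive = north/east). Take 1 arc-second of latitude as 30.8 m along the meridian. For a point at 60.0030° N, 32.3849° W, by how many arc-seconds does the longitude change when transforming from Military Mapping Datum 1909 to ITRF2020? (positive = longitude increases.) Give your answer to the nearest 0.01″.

At latitude 60.0030°, cos φ = 0.499955.
1″ of longitude at this latitude = 30.80 × cos φ = 15.3986 m, so Δλ = 455.5 / 15.3986 = 29.581″.

Δλ = 29.58″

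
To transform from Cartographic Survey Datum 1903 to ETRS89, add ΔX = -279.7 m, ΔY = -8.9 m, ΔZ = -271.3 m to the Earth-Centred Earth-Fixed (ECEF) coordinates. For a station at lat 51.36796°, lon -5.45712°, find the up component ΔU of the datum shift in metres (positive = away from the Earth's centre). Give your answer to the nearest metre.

The local up (radial) axis is (cos φ cos λ, cos φ sin λ, sin φ), giving ΔU = -173.830 + 0.528 − 211.932 = -385.23 m.

ΔU = -385 m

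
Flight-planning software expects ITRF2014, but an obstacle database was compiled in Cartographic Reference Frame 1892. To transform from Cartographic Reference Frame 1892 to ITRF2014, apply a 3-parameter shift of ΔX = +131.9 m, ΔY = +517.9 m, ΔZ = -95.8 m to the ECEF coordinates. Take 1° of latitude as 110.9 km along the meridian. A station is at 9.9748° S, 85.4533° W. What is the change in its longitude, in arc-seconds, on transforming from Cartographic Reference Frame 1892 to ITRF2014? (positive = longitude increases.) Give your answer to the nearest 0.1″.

sin φ = -0.173215, cos φ = 0.984884, sin λ = -0.996853, cos λ = 0.079272.
East component: ΔE = −sin λ·ΔX + cos λ·ΔY = −(-0.996853)(131.9) + (0.079272)(517.9) = 172.54 m.
1° of latitude spans 110900 m; at latitude φ, 1° of longitude spans that × cos φ = 109223.6 m, so Δλ = 172.54 / 109223.6 × 3600 = 5.687″.

Δλ = 5.7″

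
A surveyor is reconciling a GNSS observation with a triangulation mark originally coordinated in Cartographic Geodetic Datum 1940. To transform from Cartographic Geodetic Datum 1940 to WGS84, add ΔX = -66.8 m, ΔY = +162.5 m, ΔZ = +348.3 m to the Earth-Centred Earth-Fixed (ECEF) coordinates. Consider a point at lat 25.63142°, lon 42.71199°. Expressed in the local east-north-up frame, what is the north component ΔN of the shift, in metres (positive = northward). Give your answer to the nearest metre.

The local north axis is (−sin φ cos λ, −sin φ sin λ, cos φ), giving ΔN = 21.232 − 47.682 + 314.026 = 287.58 m.

ΔN = 288 m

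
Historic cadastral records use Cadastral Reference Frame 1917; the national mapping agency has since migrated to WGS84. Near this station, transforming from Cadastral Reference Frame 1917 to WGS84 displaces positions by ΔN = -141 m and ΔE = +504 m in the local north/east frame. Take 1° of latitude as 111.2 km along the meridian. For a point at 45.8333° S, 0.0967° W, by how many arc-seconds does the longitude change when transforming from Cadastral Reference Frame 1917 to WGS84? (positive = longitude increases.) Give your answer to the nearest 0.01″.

Δλ = 23.42″

At latitude -45.8333°, cos φ = 0.696748.
1° of longitude at this latitude = 111.2 × cos φ = 77.48 km, so Δλ = 504.0 / 77478.4 = 0.0065050° = 23.418″.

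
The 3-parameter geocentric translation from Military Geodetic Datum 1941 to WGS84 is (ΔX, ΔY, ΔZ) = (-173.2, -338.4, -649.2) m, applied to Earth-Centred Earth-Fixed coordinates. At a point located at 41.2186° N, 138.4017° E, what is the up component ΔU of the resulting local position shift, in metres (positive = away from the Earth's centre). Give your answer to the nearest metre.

ΔU = -499 m

The local up (radial) axis is (cos φ cos λ, cos φ sin λ, sin φ), giving ΔU = 97.427 − 168.993 − 427.780 = -499.35 m.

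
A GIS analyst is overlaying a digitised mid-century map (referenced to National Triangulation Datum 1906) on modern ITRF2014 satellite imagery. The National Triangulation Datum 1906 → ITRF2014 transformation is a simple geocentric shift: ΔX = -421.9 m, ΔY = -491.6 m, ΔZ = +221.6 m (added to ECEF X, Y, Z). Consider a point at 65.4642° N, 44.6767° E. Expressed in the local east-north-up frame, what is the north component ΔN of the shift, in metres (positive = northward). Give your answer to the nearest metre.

ΔN = 679 m

At φ = 65.4642°, λ = 44.6767°: sin φ = 0.909702, cos φ = 0.415262, sin λ = 0.703106, cos λ = 0.711085.
ΔN = −sin φ cos λ·ΔX − sin φ sin λ·ΔY + cos φ·ΔZ = −(0.909702)(0.711085)(-421.9) − (0.909702)(0.703106)(-491.6) + (0.415262)(221.6) = 679.37 m.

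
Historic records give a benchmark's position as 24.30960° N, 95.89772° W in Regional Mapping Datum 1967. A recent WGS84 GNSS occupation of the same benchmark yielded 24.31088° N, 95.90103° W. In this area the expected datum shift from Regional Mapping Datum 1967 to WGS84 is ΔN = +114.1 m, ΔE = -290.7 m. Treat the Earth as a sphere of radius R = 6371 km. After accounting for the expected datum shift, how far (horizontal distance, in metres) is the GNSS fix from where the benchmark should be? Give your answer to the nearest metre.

Observed coordinate differences: Δφ = +0.00128°, Δλ = -0.00331°.
Converting to metres (1° lat = 111195 m, cos φ = 0.911334): observed ΔN = 142.3 m, observed ΔE = -335.4 m.
Subtracting the expected shift leaves a residual of 142.3 − (114.1) = 28.2 m north and -335.4 − (-290.7) = -44.7 m east.
Residual distance = √(28.2² + (-44.7)²) = 52.9 m.

53 m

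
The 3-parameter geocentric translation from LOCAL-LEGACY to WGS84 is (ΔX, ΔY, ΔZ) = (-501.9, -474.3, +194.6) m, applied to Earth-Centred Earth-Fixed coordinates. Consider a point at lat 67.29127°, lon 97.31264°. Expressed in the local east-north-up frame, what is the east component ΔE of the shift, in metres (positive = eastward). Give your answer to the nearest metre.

At φ = 67.29127°, λ = 97.31264°: sin φ = 0.922479, cos φ = 0.386047, sin λ = 0.991866, cos λ = -0.127283.
ΔE = −sin λ·ΔX + cos λ·ΔY = −(0.991866)·(-501.9) + (-0.127283)·(-474.3) = 558.19 m.

ΔE = 558 m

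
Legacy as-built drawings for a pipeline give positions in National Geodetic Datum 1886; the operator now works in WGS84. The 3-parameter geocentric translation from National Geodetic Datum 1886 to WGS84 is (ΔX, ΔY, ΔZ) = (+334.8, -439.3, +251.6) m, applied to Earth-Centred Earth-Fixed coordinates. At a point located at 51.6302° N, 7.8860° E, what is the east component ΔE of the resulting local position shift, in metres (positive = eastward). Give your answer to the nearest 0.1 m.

At φ = 51.6302°, λ = 7.8860°: sin φ = 0.784021, cos φ = 0.620735, sin λ = 0.137203, cos λ = 0.990543.
ΔE = −sin λ·ΔX + cos λ·ΔY = −(0.137203)·(334.8) + (0.990543)·(-439.3) = -481.08 m.

ΔE = -481.1 m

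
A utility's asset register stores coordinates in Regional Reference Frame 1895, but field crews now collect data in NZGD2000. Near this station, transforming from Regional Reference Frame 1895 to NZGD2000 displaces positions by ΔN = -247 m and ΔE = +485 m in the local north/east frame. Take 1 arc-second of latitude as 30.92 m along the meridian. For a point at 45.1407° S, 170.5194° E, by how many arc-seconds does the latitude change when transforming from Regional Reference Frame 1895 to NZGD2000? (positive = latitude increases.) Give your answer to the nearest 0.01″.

1″ of latitude = 30.92 m, so Δφ = -247.0 / 30.92 = -7.988″.

Δφ = -7.99″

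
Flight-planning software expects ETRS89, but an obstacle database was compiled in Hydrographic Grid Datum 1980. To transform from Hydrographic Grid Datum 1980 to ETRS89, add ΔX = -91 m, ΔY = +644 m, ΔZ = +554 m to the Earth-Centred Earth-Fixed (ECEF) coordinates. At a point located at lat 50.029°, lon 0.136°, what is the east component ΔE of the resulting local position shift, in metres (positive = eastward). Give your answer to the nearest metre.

ΔE = 644 m

The local east axis at (φ, λ) is (−sin λ, cos λ, 0), so ΔE = −sin(0.136°)·(-91) + cos(0.136°)·644 = 644.21 m.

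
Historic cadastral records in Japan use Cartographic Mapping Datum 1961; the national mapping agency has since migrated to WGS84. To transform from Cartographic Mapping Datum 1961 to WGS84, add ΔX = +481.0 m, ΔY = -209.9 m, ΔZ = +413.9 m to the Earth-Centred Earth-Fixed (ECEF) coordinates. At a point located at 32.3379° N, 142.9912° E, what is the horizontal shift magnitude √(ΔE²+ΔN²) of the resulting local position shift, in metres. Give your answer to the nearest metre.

At φ = 32.3379°, λ = 142.9912°: sin φ = 0.534911, cos φ = 0.844908, sin λ = 0.601938, cos λ = -0.798543.
ΔE = −sin λ·ΔX + cos λ·ΔY = −(0.601938)·(481.0) + (-0.798543)·(-209.9) = -121.92 m.
ΔN = −sin φ cos λ·ΔX − sin φ sin λ·ΔY + cos φ·ΔZ = −(0.534911)(-0.798543)(481.0) − (0.534911)(0.601938)(-209.9) + (0.844908)(413.9) = 622.75 m.
Horizontal magnitude = √(ΔE² + ΔN²) = √((-121.92)² + 622.75²) = 634.57 m.

635 m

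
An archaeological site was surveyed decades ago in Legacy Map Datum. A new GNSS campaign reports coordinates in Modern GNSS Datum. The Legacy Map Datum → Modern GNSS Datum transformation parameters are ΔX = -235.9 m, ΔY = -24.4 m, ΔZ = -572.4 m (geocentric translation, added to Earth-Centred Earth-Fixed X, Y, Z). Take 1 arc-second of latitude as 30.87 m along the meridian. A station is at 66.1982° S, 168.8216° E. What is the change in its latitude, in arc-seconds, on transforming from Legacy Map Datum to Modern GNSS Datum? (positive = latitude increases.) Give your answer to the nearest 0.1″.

Δφ = -0.8″

sin φ = -0.914947, cos φ = 0.403574, sin λ = 0.193865, cos λ = -0.981028.
North component: ΔN = −sin φ cos λ·ΔX − sin φ sin λ·ΔY + cos φ·ΔZ = −(-0.914947)(-0.981028)(-235.9) − (-0.914947)(0.193865)(-24.4) + (0.403574)(-572.4) = -23.59 m.
1° of latitude spans 3600 × 30.87 = 111132 m, so Δφ = -23.59 / 111132 × 3600 = -0.764″.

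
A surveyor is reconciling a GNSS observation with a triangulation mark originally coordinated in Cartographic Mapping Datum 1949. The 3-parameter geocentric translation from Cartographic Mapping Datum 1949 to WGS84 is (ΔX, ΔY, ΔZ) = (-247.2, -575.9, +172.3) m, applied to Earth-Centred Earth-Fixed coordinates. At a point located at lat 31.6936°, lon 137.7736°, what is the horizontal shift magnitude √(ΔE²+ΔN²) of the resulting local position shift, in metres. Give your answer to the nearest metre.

At φ = 31.6936°, λ = 137.7736°: sin φ = 0.525377, cos φ = 0.850870, sin λ = 0.672062, cos λ = -0.740495.
ΔE = −sin λ·ΔX + cos λ·ΔY = −(0.672062)·(-247.2) + (-0.740495)·(-575.9) = 592.58 m.
ΔN = −sin φ cos λ·ΔX − sin φ sin λ·ΔY + cos φ·ΔZ = −(0.525377)(-0.740495)(-247.2) − (0.525377)(0.672062)(-575.9) + (0.850870)(172.3) = 253.78 m.
Horizontal magnitude = √(ΔE² + ΔN²) = √(592.58² + 253.78²) = 644.64 m.

645 m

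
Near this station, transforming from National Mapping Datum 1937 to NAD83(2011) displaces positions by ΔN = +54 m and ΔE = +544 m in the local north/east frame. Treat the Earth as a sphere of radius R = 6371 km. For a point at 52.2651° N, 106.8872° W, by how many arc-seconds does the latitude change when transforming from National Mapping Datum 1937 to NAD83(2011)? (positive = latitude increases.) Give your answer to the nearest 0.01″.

On a sphere of radius R, 1 rad of latitude = R, so Δφ = ΔN / R = 54.0 / 6371000 = 8.4759e-06 rad = 1.748″.

Δφ = 1.75″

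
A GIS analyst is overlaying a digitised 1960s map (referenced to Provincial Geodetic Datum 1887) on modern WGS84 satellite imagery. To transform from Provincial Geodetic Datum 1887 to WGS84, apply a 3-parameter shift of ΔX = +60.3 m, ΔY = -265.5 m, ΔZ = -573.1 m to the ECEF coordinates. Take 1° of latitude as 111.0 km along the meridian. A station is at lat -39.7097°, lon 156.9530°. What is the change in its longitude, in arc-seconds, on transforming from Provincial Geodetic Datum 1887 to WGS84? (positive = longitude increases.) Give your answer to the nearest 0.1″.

Δλ = 9.3″

sin φ = -0.638898, cos φ = 0.769291, sin λ = 0.391486, cos λ = -0.920184.
East component: ΔE = −sin λ·ΔX + cos λ·ΔY = −(0.391486)(60.3) + (-0.920184)(-265.5) = 220.70 m.
1° of latitude spans 111000 m; at latitude φ, 1° of longitude spans that × cos φ = 85391.3 m, so Δλ = 220.70 / 85391.3 × 3600 = 9.305″.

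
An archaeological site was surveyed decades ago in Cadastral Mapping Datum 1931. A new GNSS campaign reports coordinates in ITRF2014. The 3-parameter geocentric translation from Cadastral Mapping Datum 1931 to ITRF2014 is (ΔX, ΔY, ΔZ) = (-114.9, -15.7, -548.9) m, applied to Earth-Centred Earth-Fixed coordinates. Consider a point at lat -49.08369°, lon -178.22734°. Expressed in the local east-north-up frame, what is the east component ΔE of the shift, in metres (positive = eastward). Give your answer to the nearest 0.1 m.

ΔE = 12.1 m

The local east axis at (φ, λ) is (−sin λ, cos λ, 0), so ΔE = −sin(-178.22734°)·(-114.9) + cos(-178.22734°)·(-15.7) = 12.14 m.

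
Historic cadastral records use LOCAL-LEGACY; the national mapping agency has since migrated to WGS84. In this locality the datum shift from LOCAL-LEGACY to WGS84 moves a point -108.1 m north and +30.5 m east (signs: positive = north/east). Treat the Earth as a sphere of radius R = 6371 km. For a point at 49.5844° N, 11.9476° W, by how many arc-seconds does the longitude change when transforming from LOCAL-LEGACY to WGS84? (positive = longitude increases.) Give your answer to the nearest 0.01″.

At latitude 49.5844°, cos φ = 0.648327.
One radian of longitude at latitude φ spans R cos φ, so Δλ = ΔE / (R cos φ) = 30.5 / (6371000 × 0.648327) = 7.3841e-06 rad = 1.523″.

Δλ = 1.52″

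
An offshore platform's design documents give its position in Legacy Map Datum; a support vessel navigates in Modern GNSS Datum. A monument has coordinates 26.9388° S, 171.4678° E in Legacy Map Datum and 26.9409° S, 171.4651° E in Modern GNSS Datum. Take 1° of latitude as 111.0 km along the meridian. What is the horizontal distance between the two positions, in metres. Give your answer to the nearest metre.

355 m

Δφ = -26.9409° − -26.9388° = -0.0021°; Δλ = 171.4651° − 171.4678° = -0.0027°.
ΔN = Δφ × 111000 = -233.1 m; ΔE = Δλ × 111000 × cos(-26.9388°) = -0.0027 × 111000 × 0.891491 = -267.2 m.
Distance = √(ΔE² + ΔN²) = √((-267.2)² + (-233.1)²) = 354.6 m.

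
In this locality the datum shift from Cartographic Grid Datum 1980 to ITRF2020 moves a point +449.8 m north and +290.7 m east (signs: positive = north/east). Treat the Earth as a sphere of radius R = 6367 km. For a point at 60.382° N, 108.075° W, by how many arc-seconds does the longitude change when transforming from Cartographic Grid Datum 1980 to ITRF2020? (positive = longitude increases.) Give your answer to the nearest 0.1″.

Δλ = 19.1″

At latitude 60.382°, cos φ = 0.494215.
One radian of longitude at latitude φ spans R cos φ, so Δλ = ΔE / (R cos φ) = 290.7 / (6367000 × 0.494215) = 9.2383e-05 rad = 19.055″.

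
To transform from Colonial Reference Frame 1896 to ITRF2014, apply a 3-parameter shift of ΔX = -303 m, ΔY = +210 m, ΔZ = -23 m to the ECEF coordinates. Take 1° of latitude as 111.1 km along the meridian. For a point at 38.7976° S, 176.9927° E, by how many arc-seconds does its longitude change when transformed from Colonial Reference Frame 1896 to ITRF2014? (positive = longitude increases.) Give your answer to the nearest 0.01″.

Δλ = -8.06″

sin φ = -0.626571, cos φ = 0.779364, sin λ = 0.052463, cos λ = -0.998623.
East component: ΔE = −sin λ·ΔX + cos λ·ΔY = −(0.052463)(-303) + (-0.998623)(210) = -193.81 m.
1° of latitude spans 111100 m; at latitude φ, 1° of longitude spans that × cos φ = 86587.4 m, so Δλ = -193.81 / 86587.4 × 3600 = -8.058″.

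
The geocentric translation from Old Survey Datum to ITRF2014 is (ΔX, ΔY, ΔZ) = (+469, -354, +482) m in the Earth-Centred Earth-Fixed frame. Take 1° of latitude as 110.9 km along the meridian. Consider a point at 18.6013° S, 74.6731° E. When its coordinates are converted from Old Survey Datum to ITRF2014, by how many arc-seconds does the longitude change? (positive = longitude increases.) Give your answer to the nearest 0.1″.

Δλ = -18.7″

sin φ = -0.318981, cos φ = 0.947761, sin λ = 0.964433, cos λ = 0.264326.
East component: ΔE = −sin λ·ΔX + cos λ·ΔY = −(0.964433)(469) + (0.264326)(-354) = -545.89 m.
1° of latitude spans 110900 m; at latitude φ, 1° of longitude spans that × cos φ = 105106.7 m, so Δλ = -545.89 / 105106.7 × 3600 = -18.697″.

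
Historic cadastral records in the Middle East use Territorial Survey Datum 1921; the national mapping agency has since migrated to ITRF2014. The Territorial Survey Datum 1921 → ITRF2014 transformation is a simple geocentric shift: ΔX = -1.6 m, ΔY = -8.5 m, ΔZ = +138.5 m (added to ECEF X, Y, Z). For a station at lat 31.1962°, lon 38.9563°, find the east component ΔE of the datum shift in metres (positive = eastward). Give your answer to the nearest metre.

At φ = 31.1962°, λ = 38.9563°: sin φ = 0.517970, cos φ = 0.855399, sin λ = 0.628727, cos λ = 0.777626.
ΔE = −sin λ·ΔX + cos λ·ΔY = −(0.628727)·(-1.6) + (0.777626)·(-8.5) = -5.60 m.

ΔE = -6 m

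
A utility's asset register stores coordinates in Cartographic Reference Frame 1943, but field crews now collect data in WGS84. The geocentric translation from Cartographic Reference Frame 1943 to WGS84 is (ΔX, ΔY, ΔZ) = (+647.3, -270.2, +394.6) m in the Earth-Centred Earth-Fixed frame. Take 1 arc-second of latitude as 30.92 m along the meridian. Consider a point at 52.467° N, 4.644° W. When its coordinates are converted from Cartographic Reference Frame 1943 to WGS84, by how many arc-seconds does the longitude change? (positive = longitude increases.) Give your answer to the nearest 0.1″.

sin φ = 0.793003, cos φ = 0.609218, sin λ = -0.080964, cos λ = 0.996717.
East component: ΔE = −sin λ·ΔX + cos λ·ΔY = −(-0.080964)(647.3) + (0.996717)(-270.2) = -216.90 m.
1° of latitude spans 3600 × 30.92 = 111312 m; at latitude φ, 1° of longitude spans that × cos φ = 67813.3 m, so Δλ = -216.90 / 67813.3 × 3600 = -11.515″.

Δλ = -11.5″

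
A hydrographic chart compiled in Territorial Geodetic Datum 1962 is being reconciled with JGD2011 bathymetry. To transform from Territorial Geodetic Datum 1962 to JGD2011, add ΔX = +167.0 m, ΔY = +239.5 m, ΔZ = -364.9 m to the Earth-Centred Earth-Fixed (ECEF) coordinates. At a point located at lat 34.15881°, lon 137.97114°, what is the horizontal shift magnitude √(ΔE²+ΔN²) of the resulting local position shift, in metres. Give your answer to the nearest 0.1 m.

433.4 m

The local east axis at (φ, λ) is (−sin λ, cos λ, 0), so ΔE = −sin(137.97114°)·167.0 + cos(137.97114°)·239.5 = -289.71 m.
The local north axis is (−sin φ cos λ, −sin φ sin λ, cos φ), giving ΔN = 69.652 − 90.033 − 301.949 = -322.33 m.
Horizontal magnitude = √(ΔE² + ΔN²) = √((-289.71)² + (-322.33)²) = 433.39 m.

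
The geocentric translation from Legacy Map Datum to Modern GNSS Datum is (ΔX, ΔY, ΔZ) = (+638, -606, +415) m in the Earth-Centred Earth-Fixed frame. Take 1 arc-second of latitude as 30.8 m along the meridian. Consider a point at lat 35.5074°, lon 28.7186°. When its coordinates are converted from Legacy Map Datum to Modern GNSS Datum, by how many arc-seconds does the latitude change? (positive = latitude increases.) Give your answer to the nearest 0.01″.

sin φ = 0.580808, cos φ = 0.814041, sin λ = 0.480508, cos λ = 0.876990.
North component: ΔN = −sin φ cos λ·ΔX − sin φ sin λ·ΔY + cos φ·ΔZ = −(0.580808)(0.876990)(638) − (0.580808)(0.480508)(-606) + (0.814041)(415) = 181.98 m.
1° of latitude spans 3600 × 30.80 = 110880 m, so Δφ = 181.98 / 110880 × 3600 = 5.908″.

Δφ = 5.91″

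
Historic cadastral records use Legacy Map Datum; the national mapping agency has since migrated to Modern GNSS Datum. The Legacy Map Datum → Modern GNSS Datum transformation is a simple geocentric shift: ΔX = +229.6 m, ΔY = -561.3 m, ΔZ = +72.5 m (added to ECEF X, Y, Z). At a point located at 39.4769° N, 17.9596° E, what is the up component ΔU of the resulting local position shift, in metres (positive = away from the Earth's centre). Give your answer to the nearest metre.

At φ = 39.4769°, λ = 17.9596°: sin φ = 0.635767, cos φ = 0.771881, sin λ = 0.308346, cos λ = 0.951274.
ΔU = cos φ cos λ·ΔX + cos φ sin λ·ΔY + sin φ·ΔZ = (0.771881)(0.951274)(229.6) + (0.771881)(0.308346)(-561.3) + (0.635767)(72.5) = 81.09 m.

ΔU = 81 m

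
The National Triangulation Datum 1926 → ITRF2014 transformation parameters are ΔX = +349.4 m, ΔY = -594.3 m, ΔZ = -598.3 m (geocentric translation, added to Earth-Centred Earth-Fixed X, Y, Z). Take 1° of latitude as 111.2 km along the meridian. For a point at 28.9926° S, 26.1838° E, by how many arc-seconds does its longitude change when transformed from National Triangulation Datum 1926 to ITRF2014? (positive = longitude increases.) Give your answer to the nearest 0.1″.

Δλ = -25.4″

sin φ = -0.484697, cos φ = 0.874682, sin λ = 0.441252, cos λ = 0.897383.
East component: ΔE = −sin λ·ΔX + cos λ·ΔY = −(0.441252)(349.4) + (0.897383)(-594.3) = -687.49 m.
1° of latitude spans 111200 m; at latitude φ, 1° of longitude spans that × cos φ = 97264.7 m, so Δλ = -687.49 / 97264.7 × 3600 = -25.446″.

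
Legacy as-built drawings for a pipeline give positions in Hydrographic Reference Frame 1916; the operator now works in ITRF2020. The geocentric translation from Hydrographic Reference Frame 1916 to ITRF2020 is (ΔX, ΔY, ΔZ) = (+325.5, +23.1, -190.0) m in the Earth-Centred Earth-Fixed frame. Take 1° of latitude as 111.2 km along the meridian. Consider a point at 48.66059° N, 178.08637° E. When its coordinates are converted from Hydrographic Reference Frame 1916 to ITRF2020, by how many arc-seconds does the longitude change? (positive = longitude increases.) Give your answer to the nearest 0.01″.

sin φ = 0.750810, cos φ = 0.660518, sin λ = 0.033393, cos λ = -0.999442.
East component: ΔE = −sin λ·ΔX + cos λ·ΔY = −(0.033393)(325.5) + (-0.999442)(23.1) = -33.96 m.
1° of latitude spans 111200 m; at latitude φ, 1° of longitude spans that × cos φ = 73449.6 m, so Δλ = -33.96 / 73449.6 × 3600 = -1.664″.

Δλ = -1.66″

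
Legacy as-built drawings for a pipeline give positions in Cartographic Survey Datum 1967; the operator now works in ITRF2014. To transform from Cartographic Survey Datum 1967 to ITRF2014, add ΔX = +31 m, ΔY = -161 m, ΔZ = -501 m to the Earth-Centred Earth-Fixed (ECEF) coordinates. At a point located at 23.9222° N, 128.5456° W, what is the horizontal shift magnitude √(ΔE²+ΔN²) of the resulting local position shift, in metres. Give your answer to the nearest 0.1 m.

The local east axis at (φ, λ) is (−sin λ, cos λ, 0), so ΔE = −sin(-128.5456°)·31 + cos(-128.5456°)·(-161) = 124.57 m.
The local north axis is (−sin φ cos λ, −sin φ sin λ, cos φ), giving ΔN = 7.833 − 51.060 − 457.963 = -501.19 m.
Horizontal magnitude = √(ΔE² + ΔN²) = √(124.57² + (-501.19)²) = 516.44 m.

516.4 m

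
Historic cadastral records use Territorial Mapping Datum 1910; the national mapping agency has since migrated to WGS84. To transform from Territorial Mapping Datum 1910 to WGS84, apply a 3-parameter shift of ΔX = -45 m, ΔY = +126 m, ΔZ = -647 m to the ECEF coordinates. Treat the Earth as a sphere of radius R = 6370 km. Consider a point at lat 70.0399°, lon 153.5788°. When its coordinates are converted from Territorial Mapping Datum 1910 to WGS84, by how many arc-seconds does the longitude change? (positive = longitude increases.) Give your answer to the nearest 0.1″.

Δλ = -8.8″

sin φ = 0.939931, cos φ = 0.341366, sin λ = 0.444967, cos λ = -0.895547.
East component: ΔE = −sin λ·ΔX + cos λ·ΔY = −(0.444967)(-45) + (-0.895547)(126) = -92.82 m.
1° of latitude spans πR/180 = 111177 m; at latitude φ, 1° of longitude spans that × cos φ = 37952.2 m, so Δλ = -92.82 / 37952.2 × 3600 = -8.804″.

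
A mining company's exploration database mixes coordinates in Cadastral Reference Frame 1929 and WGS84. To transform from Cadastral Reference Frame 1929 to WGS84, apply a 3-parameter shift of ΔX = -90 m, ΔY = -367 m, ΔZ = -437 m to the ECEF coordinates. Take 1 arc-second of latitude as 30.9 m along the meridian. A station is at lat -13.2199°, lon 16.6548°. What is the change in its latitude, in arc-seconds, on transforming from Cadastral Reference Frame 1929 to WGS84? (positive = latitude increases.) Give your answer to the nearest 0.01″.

sin φ = -0.228689, cos φ = 0.973500, sin λ = 0.286605, cos λ = 0.958049.
North component: ΔN = −sin φ cos λ·ΔX − sin φ sin λ·ΔY + cos φ·ΔZ = −(-0.228689)(0.958049)(-90) − (-0.228689)(0.286605)(-367) + (0.973500)(-437) = -469.19 m.
1° of latitude spans 3600 × 30.90 = 111240 m, so Δφ = -469.19 / 111240 × 3600 = -15.184″.

Δφ = -15.18″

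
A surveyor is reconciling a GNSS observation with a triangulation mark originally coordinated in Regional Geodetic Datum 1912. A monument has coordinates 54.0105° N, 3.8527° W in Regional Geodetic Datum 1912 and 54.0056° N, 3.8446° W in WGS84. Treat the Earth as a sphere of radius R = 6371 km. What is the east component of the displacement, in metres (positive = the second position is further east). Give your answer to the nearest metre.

ΔE = 529 m

Δφ = 54.0056° − 54.0105° = -0.0049°; Δλ = -3.8446° − -3.8527° = +0.0081°.
1° along a meridian = πR/180 = 111195 m.
ΔN = Δφ × 111195 = -544.9 m; ΔE = Δλ × 111195 × cos(54.0105°) = +0.0081 × 111195 × 0.587637 = 529.3 m.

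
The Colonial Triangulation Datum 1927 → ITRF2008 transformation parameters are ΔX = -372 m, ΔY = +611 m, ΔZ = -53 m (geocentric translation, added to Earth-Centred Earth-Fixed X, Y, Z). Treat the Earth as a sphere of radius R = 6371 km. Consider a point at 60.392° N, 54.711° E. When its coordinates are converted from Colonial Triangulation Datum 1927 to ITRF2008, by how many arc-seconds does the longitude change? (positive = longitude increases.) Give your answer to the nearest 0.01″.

Δλ = 43.03″

sin φ = 0.869426, cos φ = 0.494063, sin λ = 0.816249, cos λ = 0.577701.
East component: ΔE = −sin λ·ΔX + cos λ·ΔY = −(0.816249)(-372) + (0.577701)(611) = 656.62 m.
1° of latitude spans πR/180 = 111195 m; at latitude φ, 1° of longitude spans that × cos φ = 54937.3 m, so Δλ = 656.62 / 54937.3 × 3600 = 43.028″.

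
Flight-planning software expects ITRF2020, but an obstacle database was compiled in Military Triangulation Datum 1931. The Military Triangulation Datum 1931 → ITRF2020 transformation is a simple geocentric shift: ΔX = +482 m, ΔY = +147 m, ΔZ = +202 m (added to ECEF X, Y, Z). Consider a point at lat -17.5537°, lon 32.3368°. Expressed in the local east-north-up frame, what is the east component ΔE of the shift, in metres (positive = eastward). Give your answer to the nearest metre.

At φ = -17.5537°, λ = 32.3368°: sin φ = -0.301600, cos φ = 0.953435, sin λ = 0.534895, cos λ = 0.844918.
ΔE = −sin λ·ΔX + cos λ·ΔY = −(0.534895)·(482) + (0.844918)·(147) = -133.62 m.

ΔE = -134 m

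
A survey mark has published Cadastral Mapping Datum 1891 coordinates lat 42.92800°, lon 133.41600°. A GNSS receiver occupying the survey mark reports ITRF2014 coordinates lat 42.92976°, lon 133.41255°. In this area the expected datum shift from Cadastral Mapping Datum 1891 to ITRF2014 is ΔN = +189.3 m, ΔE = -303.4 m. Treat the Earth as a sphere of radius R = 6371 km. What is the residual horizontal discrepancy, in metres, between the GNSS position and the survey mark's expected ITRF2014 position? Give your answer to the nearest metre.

Observed coordinate differences: Δφ = +0.00176°, Δλ = -0.00345°.
Converting to metres (1° lat = 111195 m, cos φ = 0.732210): observed ΔN = 195.7 m, observed ΔE = -280.9 m.
Subtracting the expected shift leaves a residual of 195.7 − (189.3) = 6.4 m north and -280.9 − (-303.4) = 22.5 m east.
Residual distance = √(6.4² + 22.5²) = 23.4 m.

23 m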